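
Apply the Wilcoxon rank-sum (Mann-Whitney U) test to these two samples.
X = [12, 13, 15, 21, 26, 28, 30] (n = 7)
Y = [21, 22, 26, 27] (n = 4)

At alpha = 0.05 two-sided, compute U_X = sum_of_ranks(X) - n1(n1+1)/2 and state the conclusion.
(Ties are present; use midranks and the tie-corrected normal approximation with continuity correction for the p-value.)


Step 1: Combine and sort all 11 observations; assign midranks.
sorted (value, group): (12,X), (13,X), (15,X), (21,X), (21,Y), (22,Y), (26,X), (26,Y), (27,Y), (28,X), (30,X)
ranks: 12->1, 13->2, 15->3, 21->4.5, 21->4.5, 22->6, 26->7.5, 26->7.5, 27->9, 28->10, 30->11
Step 2: Rank sum for X: R1 = 1 + 2 + 3 + 4.5 + 7.5 + 10 + 11 = 39.
Step 3: U_X = R1 - n1(n1+1)/2 = 39 - 7*8/2 = 39 - 28 = 11.
       U_Y = n1*n2 - U_X = 28 - 11 = 17.
Step 4: Ties are present, so use the tie-corrected normal approximation (with continuity correction) for the p-value.
Step 5: p-value = 0.635059; compare to alpha = 0.05. fail to reject H0.

U_X = 11, p = 0.635059, fail to reject H0 at alpha = 0.05.


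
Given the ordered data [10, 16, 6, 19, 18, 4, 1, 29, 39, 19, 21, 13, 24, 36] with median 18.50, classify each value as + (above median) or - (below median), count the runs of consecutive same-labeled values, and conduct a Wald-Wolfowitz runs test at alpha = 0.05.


Step 1: Compute median = 18.50; label A = above, B = below.
Labels in order: BBBABBBAAAABAA  (n_A = 7, n_B = 7)
Step 2: Count runs R = 6.
Step 3: Under H0 (random ordering), E[R] = 2*n_A*n_B/(n_A+n_B) + 1 = 2*7*7/14 + 1 = 8.0000.
        Var[R] = 2*n_A*n_B*(2*n_A*n_B - n_A - n_B) / ((n_A+n_B)^2 * (n_A+n_B-1)) = 8232/2548 = 3.2308.
        SD[R] = 1.7974.
Step 4: Continuity-corrected z = (R + 0.5 - E[R]) / SD[R] = (6 + 0.5 - 8.0000) / 1.7974 = -0.8345.
Step 5: Two-sided p-value via normal approximation = 2*(1 - Phi(|z|)) = 0.403986.
Step 6: alpha = 0.05. fail to reject H0.

R = 6, z = -0.8345, p = 0.403986, fail to reject H0.


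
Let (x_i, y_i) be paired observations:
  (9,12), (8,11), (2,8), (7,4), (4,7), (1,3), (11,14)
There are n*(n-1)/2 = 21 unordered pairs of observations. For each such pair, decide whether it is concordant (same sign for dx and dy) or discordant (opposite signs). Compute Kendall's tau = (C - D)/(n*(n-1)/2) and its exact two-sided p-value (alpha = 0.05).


Step 1: Enumerate the 21 unordered pairs (i,j) with i<j and classify each by sign(x_j-x_i) * sign(y_j-y_i).
  (1,2):dx=-1,dy=-1->C; (1,3):dx=-7,dy=-4->C; (1,4):dx=-2,dy=-8->C; (1,5):dx=-5,dy=-5->C
  (1,6):dx=-8,dy=-9->C; (1,7):dx=+2,dy=+2->C; (2,3):dx=-6,dy=-3->C; (2,4):dx=-1,dy=-7->C
  (2,5):dx=-4,dy=-4->C; (2,6):dx=-7,dy=-8->C; (2,7):dx=+3,dy=+3->C; (3,4):dx=+5,dy=-4->D
  (3,5):dx=+2,dy=-1->D; (3,6):dx=-1,dy=-5->C; (3,7):dx=+9,dy=+6->C; (4,5):dx=-3,dy=+3->D
  (4,6):dx=-6,dy=-1->C; (4,7):dx=+4,dy=+10->C; (5,6):dx=-3,dy=-4->C; (5,7):dx=+7,dy=+7->C
  (6,7):dx=+10,dy=+11->C
Step 2: C = 18, D = 3, total pairs = 21.
Step 3: tau = (C - D)/(n(n-1)/2) = (18 - 3)/21 = 0.714286.
Step 4: Exact two-sided p-value (enumerate n! = 5040 permutations of y under H0): p = 0.030159.
Step 5: alpha = 0.05. reject H0.

tau_b = 0.7143 (C=18, D=3), p = 0.030159, reject H0.


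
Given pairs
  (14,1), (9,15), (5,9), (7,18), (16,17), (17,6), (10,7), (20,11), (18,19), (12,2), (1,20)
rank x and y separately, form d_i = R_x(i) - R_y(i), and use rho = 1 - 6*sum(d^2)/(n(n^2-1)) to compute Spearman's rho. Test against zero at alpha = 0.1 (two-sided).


Step 1: Rank x and y separately (midranks; no ties here).
rank(x): 14->7, 9->4, 5->2, 7->3, 16->8, 17->9, 10->5, 20->11, 18->10, 12->6, 1->1
rank(y): 1->1, 15->7, 9->5, 18->9, 17->8, 6->3, 7->4, 11->6, 19->10, 2->2, 20->11
Step 2: d_i = R_x(i) - R_y(i); compute d_i^2.
  (7-1)^2=36, (4-7)^2=9, (2-5)^2=9, (3-9)^2=36, (8-8)^2=0, (9-3)^2=36, (5-4)^2=1, (11-6)^2=25, (10-10)^2=0, (6-2)^2=16, (1-11)^2=100
sum(d^2) = 268.
Step 3: rho = 1 - 6*268 / (11*(11^2 - 1)) = 1 - 1608/1320 = -0.218182.
Step 4: Under H0, t = rho * sqrt((n-2)/(1-rho^2)) = -0.6707 ~ t(9).
Step 5: Two-sided p-value from the t-distribution with 9 df = 0.519248.
Step 6: alpha = 0.1. fail to reject H0.

rho = -0.2182, p = 0.519248, fail to reject H0 at alpha = 0.1.


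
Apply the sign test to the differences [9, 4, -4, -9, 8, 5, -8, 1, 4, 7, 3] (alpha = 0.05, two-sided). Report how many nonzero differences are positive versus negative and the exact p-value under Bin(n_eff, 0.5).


Step 1: Discard zero differences. Original n = 11; n_eff = number of nonzero differences = 11.
Nonzero differences (with sign): +9, +4, -4, -9, +8, +5, -8, +1, +4, +7, +3
Step 2: Count signs: positive = 8, negative = 3.
Step 3: Under H0: P(positive) = 0.5, so the number of positives S ~ Bin(11, 0.5).
Step 4: Two-sided exact p-value = sum of Bin(11,0.5) probabilities at or below the observed probability = 0.226562.
Step 5: alpha = 0.05. fail to reject H0.

n_eff = 11, pos = 8, neg = 3, p = 0.226562, fail to reject H0.


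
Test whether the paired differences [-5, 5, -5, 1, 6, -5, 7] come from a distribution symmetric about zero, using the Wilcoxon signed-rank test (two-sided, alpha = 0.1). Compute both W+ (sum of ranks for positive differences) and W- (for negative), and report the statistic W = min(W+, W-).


Step 1: Drop any zero differences (none here) and take |d_i|.
|d| = [5, 5, 5, 1, 6, 5, 7]
Step 2: Midrank |d_i| (ties get averaged ranks).
ranks: |5|->3.5, |5|->3.5, |5|->3.5, |1|->1, |6|->6, |5|->3.5, |7|->7
Step 3: Attach original signs; sum ranks with positive sign and with negative sign.
W+ = 3.5 + 1 + 6 + 7 = 17.5
W- = 3.5 + 3.5 + 3.5 = 10.5
(Check: W+ + W- = 28 should equal n(n+1)/2 = 28.)
Step 4: Test statistic W = min(W+, W-) = 10.5.
Step 5: Ties in |d|, so use the tie-corrected normal approximation.
        E[W] = n(n+1)/4 = 7*8/4 = 14.
        Tie groups: |d|=5 (t=4); sum(t^3 - t) = 60.
        Var[W] = n(n+1)(2n+1)/24 - sum(t^3-t)/48 = 840/24 - 60/48 = 33.75.
        z = (W - E[W]) / sqrt(Var[W]) = (10.5 - 14) / 5.8095 = -0.6025.
        Two-sided p = 2*Phi(z) = 0.546865.
Step 6: alpha = 0.1. fail to reject H0.

W+ = 17.5, W- = 10.5, W = min = 10.5, p = 0.546865, fail to reject H0.


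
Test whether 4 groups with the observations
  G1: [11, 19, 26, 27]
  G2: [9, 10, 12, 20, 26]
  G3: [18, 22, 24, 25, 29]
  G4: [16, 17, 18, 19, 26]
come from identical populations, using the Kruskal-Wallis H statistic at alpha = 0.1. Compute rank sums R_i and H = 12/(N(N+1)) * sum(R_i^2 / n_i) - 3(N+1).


Step 1: Combine all N = 19 observations and assign midranks.
sorted (value, group, rank): (9,G2,1), (10,G2,2), (11,G1,3), (12,G2,4), (16,G4,5), (17,G4,6), (18,G3,7.5), (18,G4,7.5), (19,G1,9.5), (19,G4,9.5), (20,G2,11), (22,G3,12), (24,G3,13), (25,G3,14), (26,G1,16), (26,G2,16), (26,G4,16), (27,G1,18), (29,G3,19)
Step 2: Sum ranks within each group.
R_1 = 46.5 (n_1 = 4)
R_2 = 34 (n_2 = 5)
R_3 = 65.5 (n_3 = 5)
R_4 = 44 (n_4 = 5)
Step 3: H = 12/(N(N+1)) * sum(R_i^2/n_i) - 3(N+1)
     = 12/(19*20) * (46.5^2/4 + 34^2/5 + 65.5^2/5 + 44^2/5) - 3*20
     = 0.031579 * 2017.01 - 60
     = 3.695132.
Step 4: Ties present; correction factor C = 1 - 36/(19^3 - 19) = 0.994737. Corrected H = 3.695132 / 0.994737 = 3.714683.
Step 5: Under H0, H ~ chi^2(3); p-value = 0.293967.
Step 6: alpha = 0.1. fail to reject H0.

H = 3.7147, df = 3, p = 0.293967, fail to reject H0.


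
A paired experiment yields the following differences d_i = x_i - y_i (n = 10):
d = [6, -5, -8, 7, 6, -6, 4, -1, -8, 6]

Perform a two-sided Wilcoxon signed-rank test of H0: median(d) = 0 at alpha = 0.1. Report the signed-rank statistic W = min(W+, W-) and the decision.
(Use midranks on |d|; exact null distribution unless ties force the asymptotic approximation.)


Step 1: Drop any zero differences (none here) and take |d_i|.
|d| = [6, 5, 8, 7, 6, 6, 4, 1, 8, 6]
Step 2: Midrank |d_i| (ties get averaged ranks).
ranks: |6|->5.5, |5|->3, |8|->9.5, |7|->8, |6|->5.5, |6|->5.5, |4|->2, |1|->1, |8|->9.5, |6|->5.5
Step 3: Attach original signs; sum ranks with positive sign and with negative sign.
W+ = 5.5 + 8 + 5.5 + 2 + 5.5 = 26.5
W- = 3 + 9.5 + 5.5 + 1 + 9.5 = 28.5
(Check: W+ + W- = 55 should equal n(n+1)/2 = 55.)
Step 4: Test statistic W = min(W+, W-) = 26.5.
Step 5: Ties in |d|, so use the tie-corrected normal approximation.
        E[W] = n(n+1)/4 = 10*11/4 = 27.5.
        Tie groups: |d|=6 (t=4), |d|=8 (t=2); sum(t^3 - t) = 66.
        Var[W] = n(n+1)(2n+1)/24 - sum(t^3-t)/48 = 2310/24 - 66/48 = 94.875.
        z = (W - E[W]) / sqrt(Var[W]) = (26.5 - 27.5) / 9.7404 = -0.1027.
        Two-sided p = 2*Phi(z) = 0.918229.
Step 6: alpha = 0.1. fail to reject H0.

W+ = 26.5, W- = 28.5, W = min = 26.5, p = 0.918229, fail to reject H0.


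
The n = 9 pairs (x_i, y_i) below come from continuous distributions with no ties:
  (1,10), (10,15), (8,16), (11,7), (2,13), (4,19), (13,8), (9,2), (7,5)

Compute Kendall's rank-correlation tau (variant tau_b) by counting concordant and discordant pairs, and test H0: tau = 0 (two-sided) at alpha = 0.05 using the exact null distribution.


Step 1: Enumerate the 36 unordered pairs (i,j) with i<j and classify each by sign(x_j-x_i) * sign(y_j-y_i).
  (1,2):dx=+9,dy=+5->C; (1,3):dx=+7,dy=+6->C; (1,4):dx=+10,dy=-3->D; (1,5):dx=+1,dy=+3->C
  (1,6):dx=+3,dy=+9->C; (1,7):dx=+12,dy=-2->D; (1,8):dx=+8,dy=-8->D; (1,9):dx=+6,dy=-5->D
  (2,3):dx=-2,dy=+1->D; (2,4):dx=+1,dy=-8->D; (2,5):dx=-8,dy=-2->C; (2,6):dx=-6,dy=+4->D
  (2,7):dx=+3,dy=-7->D; (2,8):dx=-1,dy=-13->C; (2,9):dx=-3,dy=-10->C; (3,4):dx=+3,dy=-9->D
  (3,5):dx=-6,dy=-3->C; (3,6):dx=-4,dy=+3->D; (3,7):dx=+5,dy=-8->D; (3,8):dx=+1,dy=-14->D
  (3,9):dx=-1,dy=-11->C; (4,5):dx=-9,dy=+6->D; (4,6):dx=-7,dy=+12->D; (4,7):dx=+2,dy=+1->C
  (4,8):dx=-2,dy=-5->C; (4,9):dx=-4,dy=-2->C; (5,6):dx=+2,dy=+6->C; (5,7):dx=+11,dy=-5->D
  (5,8):dx=+7,dy=-11->D; (5,9):dx=+5,dy=-8->D; (6,7):dx=+9,dy=-11->D; (6,8):dx=+5,dy=-17->D
  (6,9):dx=+3,dy=-14->D; (7,8):dx=-4,dy=-6->C; (7,9):dx=-6,dy=-3->C; (8,9):dx=-2,dy=+3->D
Step 2: C = 15, D = 21, total pairs = 36.
Step 3: tau = (C - D)/(n(n-1)/2) = (15 - 21)/36 = -0.166667.
Step 4: Exact two-sided p-value (enumerate n! = 362880 permutations of y under H0): p = 0.612202.
Step 5: alpha = 0.05. fail to reject H0.

tau_b = -0.1667 (C=15, D=21), p = 0.612202, fail to reject H0.


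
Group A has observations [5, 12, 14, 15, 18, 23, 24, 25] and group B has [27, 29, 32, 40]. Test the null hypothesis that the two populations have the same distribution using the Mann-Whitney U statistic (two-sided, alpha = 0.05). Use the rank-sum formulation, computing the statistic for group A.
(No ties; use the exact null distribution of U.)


Step 1: Combine and sort all 12 observations; assign midranks.
sorted (value, group): (5,X), (12,X), (14,X), (15,X), (18,X), (23,X), (24,X), (25,X), (27,Y), (29,Y), (32,Y), (40,Y)
ranks: 5->1, 12->2, 14->3, 15->4, 18->5, 23->6, 24->7, 25->8, 27->9, 29->10, 32->11, 40->12
Step 2: Rank sum for X: R1 = 1 + 2 + 3 + 4 + 5 + 6 + 7 + 8 = 36.
Step 3: U_X = R1 - n1(n1+1)/2 = 36 - 8*9/2 = 36 - 36 = 0.
       U_Y = n1*n2 - U_X = 32 - 0 = 32.
Step 4: No ties, so the exact null distribution of U (based on enumerating the C(12,8) = 495 equally likely rank assignments) gives the two-sided p-value.
Step 5: p-value = 0.004040; compare to alpha = 0.05. reject H0.

U_X = 0, p = 0.004040, reject H0 at alpha = 0.05.


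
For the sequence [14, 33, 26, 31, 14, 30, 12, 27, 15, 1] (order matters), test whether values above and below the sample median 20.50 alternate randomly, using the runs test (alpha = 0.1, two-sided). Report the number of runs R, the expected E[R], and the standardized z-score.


Step 1: Compute median = 20.50; label A = above, B = below.
Labels in order: BAAABABABB  (n_A = 5, n_B = 5)
Step 2: Count runs R = 7.
Step 3: Under H0 (random ordering), E[R] = 2*n_A*n_B/(n_A+n_B) + 1 = 2*5*5/10 + 1 = 6.0000.
        Var[R] = 2*n_A*n_B*(2*n_A*n_B - n_A - n_B) / ((n_A+n_B)^2 * (n_A+n_B-1)) = 2000/900 = 2.2222.
        SD[R] = 1.4907.
Step 4: Continuity-corrected z = (R - 0.5 - E[R]) / SD[R] = (7 - 0.5 - 6.0000) / 1.4907 = 0.3354.
Step 5: Two-sided p-value via normal approximation = 2*(1 - Phi(|z|)) = 0.737316.
Step 6: alpha = 0.1. fail to reject H0.

R = 7, z = 0.3354, p = 0.737316, fail to reject H0.


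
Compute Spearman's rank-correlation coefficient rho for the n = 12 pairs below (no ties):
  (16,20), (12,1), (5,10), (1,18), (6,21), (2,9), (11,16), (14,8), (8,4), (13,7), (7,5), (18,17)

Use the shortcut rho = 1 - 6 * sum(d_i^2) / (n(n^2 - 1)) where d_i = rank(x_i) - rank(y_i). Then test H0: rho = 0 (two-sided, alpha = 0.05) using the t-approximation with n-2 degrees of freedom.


Step 1: Rank x and y separately (midranks; no ties here).
rank(x): 16->11, 12->8, 5->3, 1->1, 6->4, 2->2, 11->7, 14->10, 8->6, 13->9, 7->5, 18->12
rank(y): 20->11, 1->1, 10->7, 18->10, 21->12, 9->6, 16->8, 8->5, 4->2, 7->4, 5->3, 17->9
Step 2: d_i = R_x(i) - R_y(i); compute d_i^2.
  (11-11)^2=0, (8-1)^2=49, (3-7)^2=16, (1-10)^2=81, (4-12)^2=64, (2-6)^2=16, (7-8)^2=1, (10-5)^2=25, (6-2)^2=16, (9-4)^2=25, (5-3)^2=4, (12-9)^2=9
sum(d^2) = 306.
Step 3: rho = 1 - 6*306 / (12*(12^2 - 1)) = 1 - 1836/1716 = -0.069930.
Step 4: Under H0, t = rho * sqrt((n-2)/(1-rho^2)) = -0.2217 ~ t(10).
Step 5: Two-sided p-value from the t-distribution with 10 df = 0.829024.
Step 6: alpha = 0.05. fail to reject H0.

rho = -0.0699, p = 0.829024, fail to reject H0 at alpha = 0.05.


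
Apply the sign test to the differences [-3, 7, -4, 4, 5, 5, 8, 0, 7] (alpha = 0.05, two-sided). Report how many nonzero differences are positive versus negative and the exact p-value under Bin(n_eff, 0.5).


Step 1: Discard zero differences. Original n = 9; n_eff = number of nonzero differences = 8.
Nonzero differences (with sign): -3, +7, -4, +4, +5, +5, +8, +7
Step 2: Count signs: positive = 6, negative = 2.
Step 3: Under H0: P(positive) = 0.5, so the number of positives S ~ Bin(8, 0.5).
Step 4: Two-sided exact p-value = sum of Bin(8,0.5) probabilities at or below the observed probability = 0.289062.
Step 5: alpha = 0.05. fail to reject H0.

n_eff = 8, pos = 6, neg = 2, p = 0.289062, fail to reject H0.


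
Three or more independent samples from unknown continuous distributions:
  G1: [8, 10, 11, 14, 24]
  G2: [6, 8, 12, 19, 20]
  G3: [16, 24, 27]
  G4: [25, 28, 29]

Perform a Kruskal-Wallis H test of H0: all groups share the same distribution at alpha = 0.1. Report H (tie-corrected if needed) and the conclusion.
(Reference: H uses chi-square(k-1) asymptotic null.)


Step 1: Combine all N = 16 observations and assign midranks.
sorted (value, group, rank): (6,G2,1), (8,G1,2.5), (8,G2,2.5), (10,G1,4), (11,G1,5), (12,G2,6), (14,G1,7), (16,G3,8), (19,G2,9), (20,G2,10), (24,G1,11.5), (24,G3,11.5), (25,G4,13), (27,G3,14), (28,G4,15), (29,G4,16)
Step 2: Sum ranks within each group.
R_1 = 30 (n_1 = 5)
R_2 = 28.5 (n_2 = 5)
R_3 = 33.5 (n_3 = 3)
R_4 = 44 (n_4 = 3)
Step 3: H = 12/(N(N+1)) * sum(R_i^2/n_i) - 3(N+1)
     = 12/(16*17) * (30^2/5 + 28.5^2/5 + 33.5^2/3 + 44^2/3) - 3*17
     = 0.044118 * 1361.87 - 51
     = 9.082353.
Step 4: Ties present; correction factor C = 1 - 12/(16^3 - 16) = 0.997059. Corrected H = 9.082353 / 0.997059 = 9.109145.
Step 5: Under H0, H ~ chi^2(3); p-value = 0.027874.
Step 6: alpha = 0.1. reject H0.

H = 9.1091, df = 3, p = 0.027874, reject H0.


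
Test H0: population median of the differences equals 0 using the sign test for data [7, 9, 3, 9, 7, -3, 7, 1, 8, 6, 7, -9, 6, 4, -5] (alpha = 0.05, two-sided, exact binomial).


Step 1: Discard zero differences. Original n = 15; n_eff = number of nonzero differences = 15.
Nonzero differences (with sign): +7, +9, +3, +9, +7, -3, +7, +1, +8, +6, +7, -9, +6, +4, -5
Step 2: Count signs: positive = 12, negative = 3.
Step 3: Under H0: P(positive) = 0.5, so the number of positives S ~ Bin(15, 0.5).
Step 4: Two-sided exact p-value = sum of Bin(15,0.5) probabilities at or below the observed probability = 0.035156.
Step 5: alpha = 0.05. reject H0.

n_eff = 15, pos = 12, neg = 3, p = 0.035156, reject H0.


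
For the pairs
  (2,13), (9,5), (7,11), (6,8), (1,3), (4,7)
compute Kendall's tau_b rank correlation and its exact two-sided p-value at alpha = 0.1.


Step 1: Enumerate the 15 unordered pairs (i,j) with i<j and classify each by sign(x_j-x_i) * sign(y_j-y_i).
  (1,2):dx=+7,dy=-8->D; (1,3):dx=+5,dy=-2->D; (1,4):dx=+4,dy=-5->D; (1,5):dx=-1,dy=-10->C
  (1,6):dx=+2,dy=-6->D; (2,3):dx=-2,dy=+6->D; (2,4):dx=-3,dy=+3->D; (2,5):dx=-8,dy=-2->C
  (2,6):dx=-5,dy=+2->D; (3,4):dx=-1,dy=-3->C; (3,5):dx=-6,dy=-8->C; (3,6):dx=-3,dy=-4->C
  (4,5):dx=-5,dy=-5->C; (4,6):dx=-2,dy=-1->C; (5,6):dx=+3,dy=+4->C
Step 2: C = 8, D = 7, total pairs = 15.
Step 3: tau = (C - D)/(n(n-1)/2) = (8 - 7)/15 = 0.066667.
Step 4: Exact two-sided p-value (enumerate n! = 720 permutations of y under H0): p = 1.000000.
Step 5: alpha = 0.1. fail to reject H0.

tau_b = 0.0667 (C=8, D=7), p = 1.000000, fail to reject H0.


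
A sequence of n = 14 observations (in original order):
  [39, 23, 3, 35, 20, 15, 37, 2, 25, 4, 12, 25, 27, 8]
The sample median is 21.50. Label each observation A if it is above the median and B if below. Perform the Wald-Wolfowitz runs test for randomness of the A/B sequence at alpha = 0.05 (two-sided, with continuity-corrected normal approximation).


Step 1: Compute median = 21.50; label A = above, B = below.
Labels in order: AABABBABABBAAB  (n_A = 7, n_B = 7)
Step 2: Count runs R = 10.
Step 3: Under H0 (random ordering), E[R] = 2*n_A*n_B/(n_A+n_B) + 1 = 2*7*7/14 + 1 = 8.0000.
        Var[R] = 2*n_A*n_B*(2*n_A*n_B - n_A - n_B) / ((n_A+n_B)^2 * (n_A+n_B-1)) = 8232/2548 = 3.2308.
        SD[R] = 1.7974.
Step 4: Continuity-corrected z = (R - 0.5 - E[R]) / SD[R] = (10 - 0.5 - 8.0000) / 1.7974 = 0.8345.
Step 5: Two-sided p-value via normal approximation = 2*(1 - Phi(|z|)) = 0.403986.
Step 6: alpha = 0.05. fail to reject H0.

R = 10, z = 0.8345, p = 0.403986, fail to reject H0.


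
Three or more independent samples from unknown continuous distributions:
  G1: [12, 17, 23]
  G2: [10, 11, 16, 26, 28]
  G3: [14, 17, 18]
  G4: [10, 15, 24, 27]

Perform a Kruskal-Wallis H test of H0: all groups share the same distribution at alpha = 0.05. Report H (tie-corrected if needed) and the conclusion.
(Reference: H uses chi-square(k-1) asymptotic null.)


Step 1: Combine all N = 15 observations and assign midranks.
sorted (value, group, rank): (10,G2,1.5), (10,G4,1.5), (11,G2,3), (12,G1,4), (14,G3,5), (15,G4,6), (16,G2,7), (17,G1,8.5), (17,G3,8.5), (18,G3,10), (23,G1,11), (24,G4,12), (26,G2,13), (27,G4,14), (28,G2,15)
Step 2: Sum ranks within each group.
R_1 = 23.5 (n_1 = 3)
R_2 = 39.5 (n_2 = 5)
R_3 = 23.5 (n_3 = 3)
R_4 = 33.5 (n_4 = 4)
Step 3: H = 12/(N(N+1)) * sum(R_i^2/n_i) - 3(N+1)
     = 12/(15*16) * (23.5^2/3 + 39.5^2/5 + 23.5^2/3 + 33.5^2/4) - 3*16
     = 0.050000 * 960.779 - 48
     = 0.038958.
Step 4: Ties present; correction factor C = 1 - 12/(15^3 - 15) = 0.996429. Corrected H = 0.038958 / 0.996429 = 0.039098.
Step 5: Under H0, H ~ chi^2(3); p-value = 0.997968.
Step 6: alpha = 0.05. fail to reject H0.

H = 0.0391, df = 3, p = 0.997968, fail to reject H0.


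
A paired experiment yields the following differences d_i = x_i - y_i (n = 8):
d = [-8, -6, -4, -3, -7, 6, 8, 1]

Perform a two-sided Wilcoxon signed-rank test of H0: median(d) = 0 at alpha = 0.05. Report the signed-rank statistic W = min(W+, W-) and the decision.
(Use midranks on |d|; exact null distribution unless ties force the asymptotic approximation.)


Step 1: Drop any zero differences (none here) and take |d_i|.
|d| = [8, 6, 4, 3, 7, 6, 8, 1]
Step 2: Midrank |d_i| (ties get averaged ranks).
ranks: |8|->7.5, |6|->4.5, |4|->3, |3|->2, |7|->6, |6|->4.5, |8|->7.5, |1|->1
Step 3: Attach original signs; sum ranks with positive sign and with negative sign.
W+ = 4.5 + 7.5 + 1 = 13
W- = 7.5 + 4.5 + 3 + 2 + 6 = 23
(Check: W+ + W- = 36 should equal n(n+1)/2 = 36.)
Step 4: Test statistic W = min(W+, W-) = 13.
Step 5: Ties in |d|, so use the tie-corrected normal approximation.
        E[W] = n(n+1)/4 = 8*9/4 = 18.
        Tie groups: |d|=6 (t=2), |d|=8 (t=2); sum(t^3 - t) = 12.
        Var[W] = n(n+1)(2n+1)/24 - sum(t^3-t)/48 = 1224/24 - 12/48 = 50.75.
        z = (W - E[W]) / sqrt(Var[W]) = (13 - 18) / 7.1239 = -0.7019.
        Two-sided p = 2*Phi(z) = 0.482765.
Step 6: alpha = 0.05. fail to reject H0.

W+ = 13, W- = 23, W = min = 13, p = 0.482765, fail to reject H0.


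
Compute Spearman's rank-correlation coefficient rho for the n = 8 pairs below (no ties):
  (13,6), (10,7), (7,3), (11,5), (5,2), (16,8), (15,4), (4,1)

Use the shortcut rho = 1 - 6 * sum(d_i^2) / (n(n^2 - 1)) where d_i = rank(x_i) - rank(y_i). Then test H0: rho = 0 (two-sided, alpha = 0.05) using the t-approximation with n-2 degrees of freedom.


Step 1: Rank x and y separately (midranks; no ties here).
rank(x): 13->6, 10->4, 7->3, 11->5, 5->2, 16->8, 15->7, 4->1
rank(y): 6->6, 7->7, 3->3, 5->5, 2->2, 8->8, 4->4, 1->1
Step 2: d_i = R_x(i) - R_y(i); compute d_i^2.
  (6-6)^2=0, (4-7)^2=9, (3-3)^2=0, (5-5)^2=0, (2-2)^2=0, (8-8)^2=0, (7-4)^2=9, (1-1)^2=0
sum(d^2) = 18.
Step 3: rho = 1 - 6*18 / (8*(8^2 - 1)) = 1 - 108/504 = 0.785714.
Step 4: Under H0, t = rho * sqrt((n-2)/(1-rho^2)) = 3.1113 ~ t(6).
Step 5: Two-sided p-value from the t-distribution with 6 df = 0.020815.
Step 6: alpha = 0.05. reject H0.

rho = 0.7857, p = 0.020815, reject H0 at alpha = 0.05.


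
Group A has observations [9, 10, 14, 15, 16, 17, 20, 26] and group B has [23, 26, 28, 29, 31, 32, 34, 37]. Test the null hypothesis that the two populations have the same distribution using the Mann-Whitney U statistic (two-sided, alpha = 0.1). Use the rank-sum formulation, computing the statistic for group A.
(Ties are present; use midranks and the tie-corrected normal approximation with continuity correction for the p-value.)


Step 1: Combine and sort all 16 observations; assign midranks.
sorted (value, group): (9,X), (10,X), (14,X), (15,X), (16,X), (17,X), (20,X), (23,Y), (26,X), (26,Y), (28,Y), (29,Y), (31,Y), (32,Y), (34,Y), (37,Y)
ranks: 9->1, 10->2, 14->3, 15->4, 16->5, 17->6, 20->7, 23->8, 26->9.5, 26->9.5, 28->11, 29->12, 31->13, 32->14, 34->15, 37->16
Step 2: Rank sum for X: R1 = 1 + 2 + 3 + 4 + 5 + 6 + 7 + 9.5 = 37.5.
Step 3: U_X = R1 - n1(n1+1)/2 = 37.5 - 8*9/2 = 37.5 - 36 = 1.5.
       U_Y = n1*n2 - U_X = 64 - 1.5 = 62.5.
Step 4: Ties are present, so use the tie-corrected normal approximation (with continuity correction) for the p-value.
Step 5: p-value = 0.001616; compare to alpha = 0.1. reject H0.

U_X = 1.5, p = 0.001616, reject H0 at alpha = 0.1.


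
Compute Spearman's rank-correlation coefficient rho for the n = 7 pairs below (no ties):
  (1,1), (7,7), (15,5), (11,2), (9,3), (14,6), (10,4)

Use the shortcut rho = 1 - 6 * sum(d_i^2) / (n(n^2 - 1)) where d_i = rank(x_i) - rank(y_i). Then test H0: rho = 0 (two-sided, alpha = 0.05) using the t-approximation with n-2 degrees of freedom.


Step 1: Rank x and y separately (midranks; no ties here).
rank(x): 1->1, 7->2, 15->7, 11->5, 9->3, 14->6, 10->4
rank(y): 1->1, 7->7, 5->5, 2->2, 3->3, 6->6, 4->4
Step 2: d_i = R_x(i) - R_y(i); compute d_i^2.
  (1-1)^2=0, (2-7)^2=25, (7-5)^2=4, (5-2)^2=9, (3-3)^2=0, (6-6)^2=0, (4-4)^2=0
sum(d^2) = 38.
Step 3: rho = 1 - 6*38 / (7*(7^2 - 1)) = 1 - 228/336 = 0.321429.
Step 4: Under H0, t = rho * sqrt((n-2)/(1-rho^2)) = 0.7590 ~ t(5).
Step 5: Two-sided p-value from the t-distribution with 5 df = 0.482072.
Step 6: alpha = 0.05. fail to reject H0.

rho = 0.3214, p = 0.482072, fail to reject H0 at alpha = 0.05.


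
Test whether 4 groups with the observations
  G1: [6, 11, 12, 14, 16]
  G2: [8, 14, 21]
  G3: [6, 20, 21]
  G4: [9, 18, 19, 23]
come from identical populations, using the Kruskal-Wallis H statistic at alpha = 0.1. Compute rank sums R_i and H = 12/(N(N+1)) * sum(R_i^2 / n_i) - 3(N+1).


Step 1: Combine all N = 15 observations and assign midranks.
sorted (value, group, rank): (6,G1,1.5), (6,G3,1.5), (8,G2,3), (9,G4,4), (11,G1,5), (12,G1,6), (14,G1,7.5), (14,G2,7.5), (16,G1,9), (18,G4,10), (19,G4,11), (20,G3,12), (21,G2,13.5), (21,G3,13.5), (23,G4,15)
Step 2: Sum ranks within each group.
R_1 = 29 (n_1 = 5)
R_2 = 24 (n_2 = 3)
R_3 = 27 (n_3 = 3)
R_4 = 40 (n_4 = 4)
Step 3: H = 12/(N(N+1)) * sum(R_i^2/n_i) - 3(N+1)
     = 12/(15*16) * (29^2/5 + 24^2/3 + 27^2/3 + 40^2/4) - 3*16
     = 0.050000 * 1003.2 - 48
     = 2.160000.
Step 4: Ties present; correction factor C = 1 - 18/(15^3 - 15) = 0.994643. Corrected H = 2.160000 / 0.994643 = 2.171634.
Step 5: Under H0, H ~ chi^2(3); p-value = 0.537557.
Step 6: alpha = 0.1. fail to reject H0.

H = 2.1716, df = 3, p = 0.537557, fail to reject H0.


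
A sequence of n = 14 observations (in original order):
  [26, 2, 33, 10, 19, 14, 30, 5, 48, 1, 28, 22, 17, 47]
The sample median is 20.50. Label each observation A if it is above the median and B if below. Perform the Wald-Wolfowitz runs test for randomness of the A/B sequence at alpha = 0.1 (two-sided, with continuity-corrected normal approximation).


Step 1: Compute median = 20.50; label A = above, B = below.
Labels in order: ABABBBABABAABA  (n_A = 7, n_B = 7)
Step 2: Count runs R = 11.
Step 3: Under H0 (random ordering), E[R] = 2*n_A*n_B/(n_A+n_B) + 1 = 2*7*7/14 + 1 = 8.0000.
        Var[R] = 2*n_A*n_B*(2*n_A*n_B - n_A - n_B) / ((n_A+n_B)^2 * (n_A+n_B-1)) = 8232/2548 = 3.2308.
        SD[R] = 1.7974.
Step 4: Continuity-corrected z = (R - 0.5 - E[R]) / SD[R] = (11 - 0.5 - 8.0000) / 1.7974 = 1.3909.
Step 5: Two-sided p-value via normal approximation = 2*(1 - Phi(|z|)) = 0.164264.
Step 6: alpha = 0.1. fail to reject H0.

R = 11, z = 1.3909, p = 0.164264, fail to reject H0.


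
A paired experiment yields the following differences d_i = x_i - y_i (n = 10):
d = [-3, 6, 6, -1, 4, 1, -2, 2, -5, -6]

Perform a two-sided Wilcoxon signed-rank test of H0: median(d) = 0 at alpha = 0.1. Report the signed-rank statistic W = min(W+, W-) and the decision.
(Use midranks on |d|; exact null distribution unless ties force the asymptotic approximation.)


Step 1: Drop any zero differences (none here) and take |d_i|.
|d| = [3, 6, 6, 1, 4, 1, 2, 2, 5, 6]
Step 2: Midrank |d_i| (ties get averaged ranks).
ranks: |3|->5, |6|->9, |6|->9, |1|->1.5, |4|->6, |1|->1.5, |2|->3.5, |2|->3.5, |5|->7, |6|->9
Step 3: Attach original signs; sum ranks with positive sign and with negative sign.
W+ = 9 + 9 + 6 + 1.5 + 3.5 = 29
W- = 5 + 1.5 + 3.5 + 7 + 9 = 26
(Check: W+ + W- = 55 should equal n(n+1)/2 = 55.)
Step 4: Test statistic W = min(W+, W-) = 26.
Step 5: Ties in |d|, so use the tie-corrected normal approximation.
        E[W] = n(n+1)/4 = 10*11/4 = 27.5.
        Tie groups: |d|=1 (t=2), |d|=2 (t=2), |d|=6 (t=3); sum(t^3 - t) = 36.
        Var[W] = n(n+1)(2n+1)/24 - sum(t^3-t)/48 = 2310/24 - 36/48 = 95.5.
        z = (W - E[W]) / sqrt(Var[W]) = (26 - 27.5) / 9.7724 = -0.1535.
        Two-sided p = 2*Phi(z) = 0.878009.
Step 6: alpha = 0.1. fail to reject H0.

W+ = 29, W- = 26, W = min = 26, p = 0.878009, fail to reject H0.


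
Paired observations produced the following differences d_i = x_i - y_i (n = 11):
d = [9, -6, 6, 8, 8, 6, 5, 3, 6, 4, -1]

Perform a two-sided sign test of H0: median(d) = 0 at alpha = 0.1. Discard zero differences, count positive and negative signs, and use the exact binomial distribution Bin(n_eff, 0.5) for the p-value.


Step 1: Discard zero differences. Original n = 11; n_eff = number of nonzero differences = 11.
Nonzero differences (with sign): +9, -6, +6, +8, +8, +6, +5, +3, +6, +4, -1
Step 2: Count signs: positive = 9, negative = 2.
Step 3: Under H0: P(positive) = 0.5, so the number of positives S ~ Bin(11, 0.5).
Step 4: Two-sided exact p-value = sum of Bin(11,0.5) probabilities at or below the observed probability = 0.065430.
Step 5: alpha = 0.1. reject H0.

n_eff = 11, pos = 9, neg = 2, p = 0.065430, reject H0.


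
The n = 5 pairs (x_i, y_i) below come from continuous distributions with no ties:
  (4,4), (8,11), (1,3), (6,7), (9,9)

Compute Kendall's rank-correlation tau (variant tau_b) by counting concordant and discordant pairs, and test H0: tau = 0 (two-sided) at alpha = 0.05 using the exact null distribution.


Step 1: Enumerate the 10 unordered pairs (i,j) with i<j and classify each by sign(x_j-x_i) * sign(y_j-y_i).
  (1,2):dx=+4,dy=+7->C; (1,3):dx=-3,dy=-1->C; (1,4):dx=+2,dy=+3->C; (1,5):dx=+5,dy=+5->C
  (2,3):dx=-7,dy=-8->C; (2,4):dx=-2,dy=-4->C; (2,5):dx=+1,dy=-2->D; (3,4):dx=+5,dy=+4->C
  (3,5):dx=+8,dy=+6->C; (4,5):dx=+3,dy=+2->C
Step 2: C = 9, D = 1, total pairs = 10.
Step 3: tau = (C - D)/(n(n-1)/2) = (9 - 1)/10 = 0.800000.
Step 4: Exact two-sided p-value (enumerate n! = 120 permutations of y under H0): p = 0.083333.
Step 5: alpha = 0.05. fail to reject H0.

tau_b = 0.8000 (C=9, D=1), p = 0.083333, fail to reject H0.


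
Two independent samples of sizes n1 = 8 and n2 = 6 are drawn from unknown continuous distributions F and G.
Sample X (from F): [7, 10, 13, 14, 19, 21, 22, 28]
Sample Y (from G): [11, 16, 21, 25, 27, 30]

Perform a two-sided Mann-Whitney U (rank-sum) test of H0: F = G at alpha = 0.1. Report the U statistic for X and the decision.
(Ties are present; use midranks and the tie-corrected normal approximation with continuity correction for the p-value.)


Step 1: Combine and sort all 14 observations; assign midranks.
sorted (value, group): (7,X), (10,X), (11,Y), (13,X), (14,X), (16,Y), (19,X), (21,X), (21,Y), (22,X), (25,Y), (27,Y), (28,X), (30,Y)
ranks: 7->1, 10->2, 11->3, 13->4, 14->5, 16->6, 19->7, 21->8.5, 21->8.5, 22->10, 25->11, 27->12, 28->13, 30->14
Step 2: Rank sum for X: R1 = 1 + 2 + 4 + 5 + 7 + 8.5 + 10 + 13 = 50.5.
Step 3: U_X = R1 - n1(n1+1)/2 = 50.5 - 8*9/2 = 50.5 - 36 = 14.5.
       U_Y = n1*n2 - U_X = 48 - 14.5 = 33.5.
Step 4: Ties are present, so use the tie-corrected normal approximation (with continuity correction) for the p-value.
Step 5: p-value = 0.244759; compare to alpha = 0.1. fail to reject H0.

U_X = 14.5, p = 0.244759, fail to reject H0 at alpha = 0.1.


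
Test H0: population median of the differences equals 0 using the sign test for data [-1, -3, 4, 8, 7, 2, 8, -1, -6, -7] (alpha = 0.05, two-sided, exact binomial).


Step 1: Discard zero differences. Original n = 10; n_eff = number of nonzero differences = 10.
Nonzero differences (with sign): -1, -3, +4, +8, +7, +2, +8, -1, -6, -7
Step 2: Count signs: positive = 5, negative = 5.
Step 3: Under H0: P(positive) = 0.5, so the number of positives S ~ Bin(10, 0.5).
Step 4: Two-sided exact p-value = sum of Bin(10,0.5) probabilities at or below the observed probability = 1.000000.
Step 5: alpha = 0.05. fail to reject H0.

n_eff = 10, pos = 5, neg = 5, p = 1.000000, fail to reject H0.


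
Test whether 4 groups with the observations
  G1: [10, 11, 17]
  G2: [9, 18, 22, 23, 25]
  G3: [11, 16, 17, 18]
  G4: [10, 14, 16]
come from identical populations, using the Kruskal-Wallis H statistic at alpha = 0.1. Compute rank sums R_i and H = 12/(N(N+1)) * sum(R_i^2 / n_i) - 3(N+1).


Step 1: Combine all N = 15 observations and assign midranks.
sorted (value, group, rank): (9,G2,1), (10,G1,2.5), (10,G4,2.5), (11,G1,4.5), (11,G3,4.5), (14,G4,6), (16,G3,7.5), (16,G4,7.5), (17,G1,9.5), (17,G3,9.5), (18,G2,11.5), (18,G3,11.5), (22,G2,13), (23,G2,14), (25,G2,15)
Step 2: Sum ranks within each group.
R_1 = 16.5 (n_1 = 3)
R_2 = 54.5 (n_2 = 5)
R_3 = 33 (n_3 = 4)
R_4 = 16 (n_4 = 3)
Step 3: H = 12/(N(N+1)) * sum(R_i^2/n_i) - 3(N+1)
     = 12/(15*16) * (16.5^2/3 + 54.5^2/5 + 33^2/4 + 16^2/3) - 3*16
     = 0.050000 * 1042.38 - 48
     = 4.119167.
Step 4: Ties present; correction factor C = 1 - 30/(15^3 - 15) = 0.991071. Corrected H = 4.119167 / 0.991071 = 4.156276.
Step 5: Under H0, H ~ chi^2(3); p-value = 0.245076.
Step 6: alpha = 0.1. fail to reject H0.

H = 4.1563, df = 3, p = 0.245076, fail to reject H0.


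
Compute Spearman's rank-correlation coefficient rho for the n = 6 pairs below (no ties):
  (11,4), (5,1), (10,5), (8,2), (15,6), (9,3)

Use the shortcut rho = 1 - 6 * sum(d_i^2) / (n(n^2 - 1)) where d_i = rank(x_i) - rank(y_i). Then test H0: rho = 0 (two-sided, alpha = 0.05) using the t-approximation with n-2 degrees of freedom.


Step 1: Rank x and y separately (midranks; no ties here).
rank(x): 11->5, 5->1, 10->4, 8->2, 15->6, 9->3
rank(y): 4->4, 1->1, 5->5, 2->2, 6->6, 3->3
Step 2: d_i = R_x(i) - R_y(i); compute d_i^2.
  (5-4)^2=1, (1-1)^2=0, (4-5)^2=1, (2-2)^2=0, (6-6)^2=0, (3-3)^2=0
sum(d^2) = 2.
Step 3: rho = 1 - 6*2 / (6*(6^2 - 1)) = 1 - 12/210 = 0.942857.
Step 4: Under H0, t = rho * sqrt((n-2)/(1-rho^2)) = 5.6595 ~ t(4).
Step 5: Two-sided p-value from the t-distribution with 4 df = 0.004805.
Step 6: alpha = 0.05. reject H0.

rho = 0.9429, p = 0.004805, reject H0 at alpha = 0.05.


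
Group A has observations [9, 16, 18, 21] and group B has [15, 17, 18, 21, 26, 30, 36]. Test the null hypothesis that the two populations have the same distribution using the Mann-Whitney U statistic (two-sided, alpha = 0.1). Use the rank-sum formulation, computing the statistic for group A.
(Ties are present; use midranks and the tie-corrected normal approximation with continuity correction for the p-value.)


Step 1: Combine and sort all 11 observations; assign midranks.
sorted (value, group): (9,X), (15,Y), (16,X), (17,Y), (18,X), (18,Y), (21,X), (21,Y), (26,Y), (30,Y), (36,Y)
ranks: 9->1, 15->2, 16->3, 17->4, 18->5.5, 18->5.5, 21->7.5, 21->7.5, 26->9, 30->10, 36->11
Step 2: Rank sum for X: R1 = 1 + 3 + 5.5 + 7.5 = 17.
Step 3: U_X = R1 - n1(n1+1)/2 = 17 - 4*5/2 = 17 - 10 = 7.
       U_Y = n1*n2 - U_X = 28 - 7 = 21.
Step 4: Ties are present, so use the tie-corrected normal approximation (with continuity correction) for the p-value.
Step 5: p-value = 0.217200; compare to alpha = 0.1. fail to reject H0.

U_X = 7, p = 0.217200, fail to reject H0 at alpha = 0.1.


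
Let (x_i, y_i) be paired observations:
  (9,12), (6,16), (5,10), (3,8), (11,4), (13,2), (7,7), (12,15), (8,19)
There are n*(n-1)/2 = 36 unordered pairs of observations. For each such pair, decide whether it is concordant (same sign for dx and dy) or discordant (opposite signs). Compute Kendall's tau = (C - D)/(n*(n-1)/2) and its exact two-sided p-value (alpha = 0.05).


Step 1: Enumerate the 36 unordered pairs (i,j) with i<j and classify each by sign(x_j-x_i) * sign(y_j-y_i).
  (1,2):dx=-3,dy=+4->D; (1,3):dx=-4,dy=-2->C; (1,4):dx=-6,dy=-4->C; (1,5):dx=+2,dy=-8->D
  (1,6):dx=+4,dy=-10->D; (1,7):dx=-2,dy=-5->C; (1,8):dx=+3,dy=+3->C; (1,9):dx=-1,dy=+7->D
  (2,3):dx=-1,dy=-6->C; (2,4):dx=-3,dy=-8->C; (2,5):dx=+5,dy=-12->D; (2,6):dx=+7,dy=-14->D
  (2,7):dx=+1,dy=-9->D; (2,8):dx=+6,dy=-1->D; (2,9):dx=+2,dy=+3->C; (3,4):dx=-2,dy=-2->C
  (3,5):dx=+6,dy=-6->D; (3,6):dx=+8,dy=-8->D; (3,7):dx=+2,dy=-3->D; (3,8):dx=+7,dy=+5->C
  (3,9):dx=+3,dy=+9->C; (4,5):dx=+8,dy=-4->D; (4,6):dx=+10,dy=-6->D; (4,7):dx=+4,dy=-1->D
  (4,8):dx=+9,dy=+7->C; (4,9):dx=+5,dy=+11->C; (5,6):dx=+2,dy=-2->D; (5,7):dx=-4,dy=+3->D
  (5,8):dx=+1,dy=+11->C; (5,9):dx=-3,dy=+15->D; (6,7):dx=-6,dy=+5->D; (6,8):dx=-1,dy=+13->D
  (6,9):dx=-5,dy=+17->D; (7,8):dx=+5,dy=+8->C; (7,9):dx=+1,dy=+12->C; (8,9):dx=-4,dy=+4->D
Step 2: C = 15, D = 21, total pairs = 36.
Step 3: tau = (C - D)/(n(n-1)/2) = (15 - 21)/36 = -0.166667.
Step 4: Exact two-sided p-value (enumerate n! = 362880 permutations of y under H0): p = 0.612202.
Step 5: alpha = 0.05. fail to reject H0.

tau_b = -0.1667 (C=15, D=21), p = 0.612202, fail to reject H0.


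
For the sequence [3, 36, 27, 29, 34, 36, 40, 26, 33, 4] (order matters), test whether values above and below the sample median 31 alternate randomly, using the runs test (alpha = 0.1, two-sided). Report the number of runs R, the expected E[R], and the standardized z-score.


Step 1: Compute median = 31; label A = above, B = below.
Labels in order: BABBAAABAB  (n_A = 5, n_B = 5)
Step 2: Count runs R = 7.
Step 3: Under H0 (random ordering), E[R] = 2*n_A*n_B/(n_A+n_B) + 1 = 2*5*5/10 + 1 = 6.0000.
        Var[R] = 2*n_A*n_B*(2*n_A*n_B - n_A - n_B) / ((n_A+n_B)^2 * (n_A+n_B-1)) = 2000/900 = 2.2222.
        SD[R] = 1.4907.
Step 4: Continuity-corrected z = (R - 0.5 - E[R]) / SD[R] = (7 - 0.5 - 6.0000) / 1.4907 = 0.3354.
Step 5: Two-sided p-value via normal approximation = 2*(1 - Phi(|z|)) = 0.737316.
Step 6: alpha = 0.1. fail to reject H0.

R = 7, z = 0.3354, p = 0.737316, fail to reject H0.


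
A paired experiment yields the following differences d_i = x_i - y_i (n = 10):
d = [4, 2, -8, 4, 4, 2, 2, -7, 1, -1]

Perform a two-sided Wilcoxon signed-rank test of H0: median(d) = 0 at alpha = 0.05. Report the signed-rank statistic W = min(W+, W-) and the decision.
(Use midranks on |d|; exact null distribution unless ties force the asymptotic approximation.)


Step 1: Drop any zero differences (none here) and take |d_i|.
|d| = [4, 2, 8, 4, 4, 2, 2, 7, 1, 1]
Step 2: Midrank |d_i| (ties get averaged ranks).
ranks: |4|->7, |2|->4, |8|->10, |4|->7, |4|->7, |2|->4, |2|->4, |7|->9, |1|->1.5, |1|->1.5
Step 3: Attach original signs; sum ranks with positive sign and with negative sign.
W+ = 7 + 4 + 7 + 7 + 4 + 4 + 1.5 = 34.5
W- = 10 + 9 + 1.5 = 20.5
(Check: W+ + W- = 55 should equal n(n+1)/2 = 55.)
Step 4: Test statistic W = min(W+, W-) = 20.5.
Step 5: Ties in |d|, so use the tie-corrected normal approximation.
        E[W] = n(n+1)/4 = 10*11/4 = 27.5.
        Tie groups: |d|=1 (t=2), |d|=2 (t=3), |d|=4 (t=3); sum(t^3 - t) = 54.
        Var[W] = n(n+1)(2n+1)/24 - sum(t^3-t)/48 = 2310/24 - 54/48 = 95.125.
        z = (W - E[W]) / sqrt(Var[W]) = (20.5 - 27.5) / 9.7532 = -0.7177.
        Two-sided p = 2*Phi(z) = 0.472934.
Step 6: alpha = 0.05. fail to reject H0.

W+ = 34.5, W- = 20.5, W = min = 20.5, p = 0.472934, fail to reject H0.


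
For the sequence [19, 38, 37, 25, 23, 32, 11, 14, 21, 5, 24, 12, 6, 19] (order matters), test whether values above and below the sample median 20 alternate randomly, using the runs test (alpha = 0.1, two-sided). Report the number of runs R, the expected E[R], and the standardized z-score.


Step 1: Compute median = 20; label A = above, B = below.
Labels in order: BAAAAABBABABBB  (n_A = 7, n_B = 7)
Step 2: Count runs R = 7.
Step 3: Under H0 (random ordering), E[R] = 2*n_A*n_B/(n_A+n_B) + 1 = 2*7*7/14 + 1 = 8.0000.
        Var[R] = 2*n_A*n_B*(2*n_A*n_B - n_A - n_B) / ((n_A+n_B)^2 * (n_A+n_B-1)) = 8232/2548 = 3.2308.
        SD[R] = 1.7974.
Step 4: Continuity-corrected z = (R + 0.5 - E[R]) / SD[R] = (7 + 0.5 - 8.0000) / 1.7974 = -0.2782.
Step 5: Two-sided p-value via normal approximation = 2*(1 - Phi(|z|)) = 0.780879.
Step 6: alpha = 0.1. fail to reject H0.

R = 7, z = -0.2782, p = 0.780879, fail to reject H0.


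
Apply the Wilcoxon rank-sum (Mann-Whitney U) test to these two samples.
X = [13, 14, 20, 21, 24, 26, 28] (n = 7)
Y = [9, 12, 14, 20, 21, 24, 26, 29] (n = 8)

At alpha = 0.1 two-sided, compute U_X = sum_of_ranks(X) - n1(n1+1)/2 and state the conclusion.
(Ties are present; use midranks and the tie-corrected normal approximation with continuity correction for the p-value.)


Step 1: Combine and sort all 15 observations; assign midranks.
sorted (value, group): (9,Y), (12,Y), (13,X), (14,X), (14,Y), (20,X), (20,Y), (21,X), (21,Y), (24,X), (24,Y), (26,X), (26,Y), (28,X), (29,Y)
ranks: 9->1, 12->2, 13->3, 14->4.5, 14->4.5, 20->6.5, 20->6.5, 21->8.5, 21->8.5, 24->10.5, 24->10.5, 26->12.5, 26->12.5, 28->14, 29->15
Step 2: Rank sum for X: R1 = 3 + 4.5 + 6.5 + 8.5 + 10.5 + 12.5 + 14 = 59.5.
Step 3: U_X = R1 - n1(n1+1)/2 = 59.5 - 7*8/2 = 59.5 - 28 = 31.5.
       U_Y = n1*n2 - U_X = 56 - 31.5 = 24.5.
Step 4: Ties are present, so use the tie-corrected normal approximation (with continuity correction) for the p-value.
Step 5: p-value = 0.727282; compare to alpha = 0.1. fail to reject H0.

U_X = 31.5, p = 0.727282, fail to reject H0 at alpha = 0.1.


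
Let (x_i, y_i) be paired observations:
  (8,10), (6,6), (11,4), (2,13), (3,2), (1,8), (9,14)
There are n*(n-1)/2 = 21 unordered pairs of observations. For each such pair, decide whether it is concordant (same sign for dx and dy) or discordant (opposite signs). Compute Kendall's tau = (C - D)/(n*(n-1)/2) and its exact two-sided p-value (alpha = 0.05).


Step 1: Enumerate the 21 unordered pairs (i,j) with i<j and classify each by sign(x_j-x_i) * sign(y_j-y_i).
  (1,2):dx=-2,dy=-4->C; (1,3):dx=+3,dy=-6->D; (1,4):dx=-6,dy=+3->D; (1,5):dx=-5,dy=-8->C
  (1,6):dx=-7,dy=-2->C; (1,7):dx=+1,dy=+4->C; (2,3):dx=+5,dy=-2->D; (2,4):dx=-4,dy=+7->D
  (2,5):dx=-3,dy=-4->C; (2,6):dx=-5,dy=+2->D; (2,7):dx=+3,dy=+8->C; (3,4):dx=-9,dy=+9->D
  (3,5):dx=-8,dy=-2->C; (3,6):dx=-10,dy=+4->D; (3,7):dx=-2,dy=+10->D; (4,5):dx=+1,dy=-11->D
  (4,6):dx=-1,dy=-5->C; (4,7):dx=+7,dy=+1->C; (5,6):dx=-2,dy=+6->D; (5,7):dx=+6,dy=+12->C
  (6,7):dx=+8,dy=+6->C
Step 2: C = 11, D = 10, total pairs = 21.
Step 3: tau = (C - D)/(n(n-1)/2) = (11 - 10)/21 = 0.047619.
Step 4: Exact two-sided p-value (enumerate n! = 5040 permutations of y under H0): p = 1.000000.
Step 5: alpha = 0.05. fail to reject H0.

tau_b = 0.0476 (C=11, D=10), p = 1.000000, fail to reject H0.
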